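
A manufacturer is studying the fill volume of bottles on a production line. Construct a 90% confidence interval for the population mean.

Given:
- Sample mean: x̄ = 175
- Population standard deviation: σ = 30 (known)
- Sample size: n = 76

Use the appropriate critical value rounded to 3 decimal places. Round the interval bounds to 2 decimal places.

The population standard deviation σ is known, so use a z-interval (standard normal critical value).

For 90% confidence, z* = 1.645 (from standard normal table)

Standard error: SE = σ/√n = 30/√76 = 3.441236

Margin of error: E = z* × SE = 1.645 × 3.441236 = 5.6608

Z-interval: x̄ ± E = 175 ± 5.6608 = (169.3392, 180.6608)

Rounded to 2 decimal places:

(169.34, 180.66)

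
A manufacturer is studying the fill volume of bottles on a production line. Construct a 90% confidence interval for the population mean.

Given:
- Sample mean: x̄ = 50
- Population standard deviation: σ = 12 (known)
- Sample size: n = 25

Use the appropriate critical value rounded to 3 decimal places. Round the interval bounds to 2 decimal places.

The population standard deviation σ is known, so use a z-interval (standard normal critical value).

For 90% confidence, z* = 1.645 (from standard normal table)

Standard error: SE = σ/√n = 12/√25 = 2.400000

Margin of error: E = z* × SE = 1.645 × 2.400000 = 3.9480

Z-interval: x̄ ± E = 50 ± 3.9480 = (46.0520, 53.9480)

Rounded to 2 decimal places:

(46.05, 53.95)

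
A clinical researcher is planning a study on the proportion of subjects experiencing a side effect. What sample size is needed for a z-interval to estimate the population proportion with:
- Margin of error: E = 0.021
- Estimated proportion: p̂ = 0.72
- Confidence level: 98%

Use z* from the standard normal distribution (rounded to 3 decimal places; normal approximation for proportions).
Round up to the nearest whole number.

Using z* for proportion z-interval (normal approximation).

For 98% confidence, z* = 2.326 (from standard normal table)

Sample size formula for proportion z-interval: n = z*²p̂(1-p̂)/E²

n = 2.326² × 0.72 × 0.28 / 0.021²
  = 5.410276 × 0.2016 / 0.000441
  = 2473.2690

Round up to the nearest whole number: n = 2474

2474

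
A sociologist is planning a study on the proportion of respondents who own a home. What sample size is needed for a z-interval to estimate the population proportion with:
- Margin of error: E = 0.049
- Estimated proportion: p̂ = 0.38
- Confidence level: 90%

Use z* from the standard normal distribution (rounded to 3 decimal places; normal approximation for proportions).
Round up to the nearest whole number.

Using z* for proportion z-interval (normal approximation).

For 90% confidence, z* = 1.645 (from standard normal table)

Sample size formula for proportion z-interval: n = z*²p̂(1-p̂)/E²

n = 1.645² × 0.38 × 0.62 / 0.049²
  = 2.706025 × 0.2356 / 0.002401
  = 265.5308

Round up to the nearest whole number: n = 266

266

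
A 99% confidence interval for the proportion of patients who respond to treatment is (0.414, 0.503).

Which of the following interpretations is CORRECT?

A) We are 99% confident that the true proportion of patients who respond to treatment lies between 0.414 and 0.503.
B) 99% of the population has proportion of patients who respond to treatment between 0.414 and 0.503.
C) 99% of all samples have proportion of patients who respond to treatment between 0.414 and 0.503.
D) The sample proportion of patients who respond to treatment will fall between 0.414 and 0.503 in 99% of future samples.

A confidence interval represents our confidence in the procedure, not a probability statement about the parameter.

Key concept: If we repeated this sampling process many times and computed a 99% CI each time, about 99% of those intervals would contain the true population parameter.

For this specific interval (0.414, 0.503):
- Midpoint (point estimate): 0.4585
- Margin of error: 0.0445

The correct interpretation is the one stating confidence that the true parameter lies in the interval — option A.

A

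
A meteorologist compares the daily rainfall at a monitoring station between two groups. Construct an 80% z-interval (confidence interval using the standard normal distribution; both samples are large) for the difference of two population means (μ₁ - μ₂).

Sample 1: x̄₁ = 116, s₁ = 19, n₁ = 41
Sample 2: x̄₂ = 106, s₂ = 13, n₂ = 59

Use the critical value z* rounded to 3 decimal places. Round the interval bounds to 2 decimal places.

Both samples are large (n₁ = 41 ≥ 30, n₂ = 59 ≥ 30), so a z-interval for the difference of means applies.

Point estimate: x̄₁ - x̄₂ = 116 - 106 = 10

Standard error: SE = √(s₁²/n₁ + s₂²/n₂)
= √(19²/41 + 13²/59)
= √(8.804878 + 2.864407)
= 3.416033

For 80% confidence, z* = 1.282 (from standard normal table)
Margin of error: E = z* × SE = 1.282 × 3.416033 = 4.3794

Z-interval: (x̄₁ - x̄₂) ± E = 10 ± 4.3794 = (5.6206, 14.3794)

Rounded to 2 decimal places:

(5.62, 14.38)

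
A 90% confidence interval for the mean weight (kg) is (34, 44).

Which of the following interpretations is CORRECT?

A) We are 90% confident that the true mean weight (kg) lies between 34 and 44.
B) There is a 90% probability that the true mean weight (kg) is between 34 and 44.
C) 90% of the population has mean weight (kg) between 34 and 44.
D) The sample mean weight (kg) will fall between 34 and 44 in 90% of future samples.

A confidence interval represents our confidence in the procedure, not a probability statement about the parameter.

Key concept: If we repeated this sampling process many times and computed a 90% CI each time, about 90% of those intervals would contain the true population parameter.

For this specific interval (34, 44):
- Midpoint (point estimate): 39
- Margin of error: 5

The correct interpretation is the one stating confidence that the true parameter lies in the interval — option A.

A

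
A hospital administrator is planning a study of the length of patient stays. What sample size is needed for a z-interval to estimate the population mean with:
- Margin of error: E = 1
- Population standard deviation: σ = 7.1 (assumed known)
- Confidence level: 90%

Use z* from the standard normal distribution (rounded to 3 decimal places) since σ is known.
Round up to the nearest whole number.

Using z* since population σ is known (z-interval formula).

For 90% confidence, z* = 1.645 (from standard normal table)

Sample size formula for z-interval: n = (z*σ/E)²

n = (1.645 × 7.1 / 1)²
  = (11.679500)²
  = 136.4107

Round up to the nearest whole number: n = 137

137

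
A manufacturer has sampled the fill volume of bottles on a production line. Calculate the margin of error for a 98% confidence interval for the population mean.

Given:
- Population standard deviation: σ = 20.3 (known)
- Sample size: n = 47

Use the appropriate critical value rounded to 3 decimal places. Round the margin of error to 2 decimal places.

The population standard deviation σ is known, so use the z-interval margin of error formula.

For 98% confidence, z* = 2.326 (from standard normal table)

Margin of error formula for z-interval: E = z* × σ/√n

E = 2.326 × 20.3/√47
  = 2.326 × 2.961059
  = 6.8874

Rounded to 2 decimal places:

6.89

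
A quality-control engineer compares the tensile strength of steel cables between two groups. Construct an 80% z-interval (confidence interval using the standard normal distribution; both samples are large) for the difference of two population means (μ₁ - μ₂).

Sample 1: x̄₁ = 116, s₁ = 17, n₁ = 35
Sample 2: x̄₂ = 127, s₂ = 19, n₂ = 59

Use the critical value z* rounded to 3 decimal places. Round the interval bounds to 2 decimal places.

Both samples are large (n₁ = 35 ≥ 30, n₂ = 59 ≥ 30), so a z-interval for the difference of means applies.

Point estimate: x̄₁ - x̄₂ = 116 - 127 = -11

Standard error: SE = √(s₁²/n₁ + s₂²/n₂)
= √(17²/35 + 19²/59)
= √(8.257143 + 6.118644)
= 3.791541

For 80% confidence, z* = 1.282 (from standard normal table)
Margin of error: E = z* × SE = 1.282 × 3.791541 = 4.8608

Z-interval: (x̄₁ - x̄₂) ± E = -11 ± 4.8608 = (-15.8608, -6.1392)

Rounded to 2 decimal places:

(-15.86, -6.14)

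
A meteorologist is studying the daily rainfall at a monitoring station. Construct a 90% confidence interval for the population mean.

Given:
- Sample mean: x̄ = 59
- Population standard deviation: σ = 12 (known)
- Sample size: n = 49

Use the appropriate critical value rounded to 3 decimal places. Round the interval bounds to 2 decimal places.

The population standard deviation σ is known, so use a z-interval (standard normal critical value).

For 90% confidence, z* = 1.645 (from standard normal table)

Standard error: SE = σ/√n = 12/√49 = 1.714286

Margin of error: E = z* × SE = 1.645 × 1.714286 = 2.8200

Z-interval: x̄ ± E = 59 ± 2.8200 = (56.1800, 61.8200)

Rounded to 2 decimal places:

(56.18, 61.82)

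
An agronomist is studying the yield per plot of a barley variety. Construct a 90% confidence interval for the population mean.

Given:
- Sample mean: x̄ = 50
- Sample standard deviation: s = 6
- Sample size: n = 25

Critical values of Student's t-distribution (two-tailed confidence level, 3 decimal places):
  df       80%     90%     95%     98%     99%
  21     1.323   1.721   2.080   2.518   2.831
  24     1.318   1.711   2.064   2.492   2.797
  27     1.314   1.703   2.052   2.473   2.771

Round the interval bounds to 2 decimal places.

The population standard deviation σ is unknown (only the sample standard deviation s is given), so use a t-interval with df = n - 1 = 25 - 1 = 24.

For 90% confidence with df = 24, t* = 1.711 (from t-table)

Standard error: SE = s/√n = 6/√25 = 1.200000

Margin of error: E = t* × SE = 1.711 × 1.200000 = 2.0532

T-interval: x̄ ± E = 50 ± 2.0532 = (47.9468, 52.0532)

Rounded to 2 decimal places:

(47.95, 52.05)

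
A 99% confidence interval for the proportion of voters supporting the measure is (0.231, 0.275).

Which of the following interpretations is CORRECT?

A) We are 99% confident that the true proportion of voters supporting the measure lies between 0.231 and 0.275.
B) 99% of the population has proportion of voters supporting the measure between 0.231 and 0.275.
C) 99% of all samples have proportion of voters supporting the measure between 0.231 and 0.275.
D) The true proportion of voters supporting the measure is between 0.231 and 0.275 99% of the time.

A confidence interval represents our confidence in the procedure, not a probability statement about the parameter.

Key concept: If we repeated this sampling process many times and computed a 99% CI each time, about 99% of those intervals would contain the true population parameter.

For this specific interval (0.231, 0.275):
- Midpoint (point estimate): 0.253
- Margin of error: 0.022

The correct interpretation is the one stating confidence that the true parameter lies in the interval — option A.

A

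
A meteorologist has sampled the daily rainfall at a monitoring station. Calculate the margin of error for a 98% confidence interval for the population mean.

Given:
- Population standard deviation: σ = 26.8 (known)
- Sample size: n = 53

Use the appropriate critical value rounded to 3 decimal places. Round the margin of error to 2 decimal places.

The population standard deviation σ is known, so use the z-interval margin of error formula.

For 98% confidence, z* = 2.326 (from standard normal table)

Margin of error formula for z-interval: E = z* × σ/√n

E = 2.326 × 26.8/√53
  = 2.326 × 3.681263
  = 8.5626

Rounded to 2 decimal places:

8.56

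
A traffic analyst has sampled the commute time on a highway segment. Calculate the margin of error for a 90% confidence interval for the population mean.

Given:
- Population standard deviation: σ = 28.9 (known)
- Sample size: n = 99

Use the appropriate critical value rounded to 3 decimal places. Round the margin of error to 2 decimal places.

The population standard deviation σ is known, so use the z-interval margin of error formula.

For 90% confidence, z* = 1.645 (from standard normal table)

Margin of error formula for z-interval: E = z* × σ/√n

E = 1.645 × 28.9/√99
  = 1.645 × 2.904559
  = 4.7780

Rounded to 2 decimal places:

4.78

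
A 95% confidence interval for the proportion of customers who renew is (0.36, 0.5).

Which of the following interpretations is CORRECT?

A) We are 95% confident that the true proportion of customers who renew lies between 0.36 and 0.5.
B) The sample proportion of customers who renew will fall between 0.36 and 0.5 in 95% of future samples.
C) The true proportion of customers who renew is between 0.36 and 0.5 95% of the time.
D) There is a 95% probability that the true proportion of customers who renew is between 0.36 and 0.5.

A confidence interval represents our confidence in the procedure, not a probability statement about the parameter.

Key concept: If we repeated this sampling process many times and computed a 95% CI each time, about 95% of those intervals would contain the true population parameter.

For this specific interval (0.36, 0.5):
- Midpoint (point estimate): 0.43
- Margin of error: 0.07

The correct interpretation is the one stating confidence that the true parameter lies in the interval — option A.

A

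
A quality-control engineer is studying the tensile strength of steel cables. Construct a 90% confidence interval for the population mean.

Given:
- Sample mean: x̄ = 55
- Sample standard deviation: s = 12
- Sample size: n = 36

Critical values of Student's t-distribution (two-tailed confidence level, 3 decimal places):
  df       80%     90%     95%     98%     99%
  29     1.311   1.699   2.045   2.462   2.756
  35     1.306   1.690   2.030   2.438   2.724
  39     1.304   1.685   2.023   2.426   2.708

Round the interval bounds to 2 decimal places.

The population standard deviation σ is unknown (only the sample standard deviation s is given), so use a t-interval with df = n - 1 = 36 - 1 = 35.

For 90% confidence with df = 35, t* = 1.690 (from t-table)

Standard error: SE = s/√n = 12/√36 = 2.000000

Margin of error: E = t* × SE = 1.690 × 2.000000 = 3.3800

T-interval: x̄ ± E = 55 ± 3.3800 = (51.6200, 58.3800)

Rounded to 2 decimal places:

(51.62, 58.38)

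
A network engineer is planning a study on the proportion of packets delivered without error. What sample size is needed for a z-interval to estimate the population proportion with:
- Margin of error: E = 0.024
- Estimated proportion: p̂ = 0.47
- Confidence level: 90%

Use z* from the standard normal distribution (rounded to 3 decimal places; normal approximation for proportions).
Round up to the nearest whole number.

Using z* for proportion z-interval (normal approximation).

For 90% confidence, z* = 1.645 (from standard normal table)

Sample size formula for proportion z-interval: n = z*²p̂(1-p̂)/E²

n = 1.645² × 0.47 × 0.53 / 0.024²
  = 2.706025 × 0.2491 / 0.000576
  = 1170.2619

Round up to the nearest whole number: n = 1171

1171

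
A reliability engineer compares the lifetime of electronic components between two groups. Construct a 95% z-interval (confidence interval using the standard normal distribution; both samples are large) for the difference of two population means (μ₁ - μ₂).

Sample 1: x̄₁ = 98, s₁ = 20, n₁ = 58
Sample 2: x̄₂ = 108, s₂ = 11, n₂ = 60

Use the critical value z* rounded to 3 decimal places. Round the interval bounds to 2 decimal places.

Both samples are large (n₁ = 58 ≥ 30, n₂ = 60 ≥ 30), so a z-interval for the difference of means applies.

Point estimate: x̄₁ - x̄₂ = 98 - 108 = -10

Standard error: SE = √(s₁²/n₁ + s₂²/n₂)
= √(20²/58 + 11²/60)
= √(6.896552 + 2.016667)
= 2.985501

For 95% confidence, z* = 1.96 (from standard normal table)
Margin of error: E = z* × SE = 1.96 × 2.985501 = 5.8516

Z-interval: (x̄₁ - x̄₂) ± E = -10 ± 5.8516 = (-15.8516, -4.1484)

Rounded to 2 decimal places:

(-15.85, -4.15)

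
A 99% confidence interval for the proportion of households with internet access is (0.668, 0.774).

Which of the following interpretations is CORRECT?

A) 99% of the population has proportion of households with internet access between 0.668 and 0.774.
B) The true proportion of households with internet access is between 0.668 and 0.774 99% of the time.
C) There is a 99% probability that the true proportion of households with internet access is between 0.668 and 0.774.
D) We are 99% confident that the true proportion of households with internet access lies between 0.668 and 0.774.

A confidence interval represents our confidence in the procedure, not a probability statement about the parameter.

Key concept: If we repeated this sampling process many times and computed a 99% CI each time, about 99% of those intervals would contain the true population parameter.

For this specific interval (0.668, 0.774):
- Midpoint (point estimate): 0.721
- Margin of error: 0.053

The correct interpretation is the one stating confidence that the true parameter lies in the interval — option D.

D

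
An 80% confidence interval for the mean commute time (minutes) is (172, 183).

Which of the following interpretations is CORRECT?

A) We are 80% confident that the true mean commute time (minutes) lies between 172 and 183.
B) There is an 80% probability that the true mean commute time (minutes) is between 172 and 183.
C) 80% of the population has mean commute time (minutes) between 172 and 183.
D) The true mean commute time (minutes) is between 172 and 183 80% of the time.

A confidence interval represents our confidence in the procedure, not a probability statement about the parameter.

Key concept: If we repeated this sampling process many times and computed an 80% CI each time, about 80% of those intervals would contain the true population parameter.

For this specific interval (172, 183):
- Midpoint (point estimate): 177.5
- Margin of error: 5.5

The correct interpretation is the one stating confidence that the true parameter lies in the interval — option A.

A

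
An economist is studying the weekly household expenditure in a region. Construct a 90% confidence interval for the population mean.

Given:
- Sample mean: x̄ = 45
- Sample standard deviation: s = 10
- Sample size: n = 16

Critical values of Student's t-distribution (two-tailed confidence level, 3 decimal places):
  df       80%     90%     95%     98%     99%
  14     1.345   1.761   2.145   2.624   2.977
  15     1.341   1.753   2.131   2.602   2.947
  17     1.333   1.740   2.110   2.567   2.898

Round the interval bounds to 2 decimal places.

The population standard deviation σ is unknown (only the sample standard deviation s is given), so use a t-interval with df = n - 1 = 16 - 1 = 15.

For 90% confidence with df = 15, t* = 1.753 (from t-table)

Standard error: SE = s/√n = 10/√16 = 2.500000

Margin of error: E = t* × SE = 1.753 × 2.500000 = 4.3825

T-interval: x̄ ± E = 45 ± 4.3825 = (40.6175, 49.3825)

Rounded to 2 decimal places:

(40.62, 49.38)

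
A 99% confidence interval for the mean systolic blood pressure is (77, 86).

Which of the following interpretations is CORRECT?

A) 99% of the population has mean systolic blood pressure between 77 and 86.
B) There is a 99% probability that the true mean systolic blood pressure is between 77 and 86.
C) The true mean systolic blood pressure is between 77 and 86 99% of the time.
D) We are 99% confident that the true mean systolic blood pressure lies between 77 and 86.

A confidence interval represents our confidence in the procedure, not a probability statement about the parameter.

Key concept: If we repeated this sampling process many times and computed a 99% CI each time, about 99% of those intervals would contain the true population parameter.

For this specific interval (77, 86):
- Midpoint (point estimate): 81.5
- Margin of error: 4.5

The correct interpretation is the one stating confidence that the true parameter lies in the interval — option D.

D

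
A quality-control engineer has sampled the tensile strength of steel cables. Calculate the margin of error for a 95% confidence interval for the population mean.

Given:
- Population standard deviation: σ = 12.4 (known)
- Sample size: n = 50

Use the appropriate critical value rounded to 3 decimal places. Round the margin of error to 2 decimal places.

The population standard deviation σ is known, so use the z-interval margin of error formula.

For 95% confidence, z* = 1.96 (from standard normal table)

Margin of error formula for z-interval: E = z* × σ/√n

E = 1.96 × 12.4/√50
  = 1.96 × 1.753625
  = 3.4371

Rounded to 2 decimal places:

3.44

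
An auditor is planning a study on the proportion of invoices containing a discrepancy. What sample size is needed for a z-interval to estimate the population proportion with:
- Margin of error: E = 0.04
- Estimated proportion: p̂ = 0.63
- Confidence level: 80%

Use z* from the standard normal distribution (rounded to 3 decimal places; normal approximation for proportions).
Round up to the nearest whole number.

Using z* for proportion z-interval (normal approximation).

For 80% confidence, z* = 1.282 (from standard normal table)

Sample size formula for proportion z-interval: n = z*²p̂(1-p̂)/E²

n = 1.282² × 0.63 × 0.37 / 0.04²
  = 1.643524 × 0.2331 / 0.0016
  = 239.4409

Round up to the nearest whole number: n = 240

240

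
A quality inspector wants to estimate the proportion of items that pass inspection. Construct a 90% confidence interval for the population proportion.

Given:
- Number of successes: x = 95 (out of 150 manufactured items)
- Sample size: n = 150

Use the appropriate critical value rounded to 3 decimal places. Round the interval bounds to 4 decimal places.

Sample proportion: p̂ = 95/150 = 0.633333

Check conditions for normal approximation:
  np̂ = 95 ≥ 10 ✓
  n(1-p̂) = 55 ≥ 10 ✓

The sample is large enough, so use a z-interval (normal approximation) for the proportion.

For 90% confidence, z* = 1.645 (from standard normal table)

Standard error: SE = √(p̂(1-p̂)/n) = √(0.633333×0.366667/150) = 0.03934651

Margin of error: E = z* × SE = 1.645 × 0.03934651 = 0.064725

Z-interval: p̂ ± E = 0.633333 ± 0.064725 = (0.568608, 0.698058)

Rounded to 4 decimal places:

(0.5686, 0.6981)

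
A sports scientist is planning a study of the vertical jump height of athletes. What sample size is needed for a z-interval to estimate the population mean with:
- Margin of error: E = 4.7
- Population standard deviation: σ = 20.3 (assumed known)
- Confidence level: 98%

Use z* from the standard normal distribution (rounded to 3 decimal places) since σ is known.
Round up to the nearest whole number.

Using z* since population σ is known (z-interval formula).

For 98% confidence, z* = 2.326 (from standard normal table)

Sample size formula for z-interval: n = (z*σ/E)²

n = (2.326 × 20.3 / 4.7)²
  = (10.046340)²
  = 100.9290

Round up to the nearest whole number: n = 101

101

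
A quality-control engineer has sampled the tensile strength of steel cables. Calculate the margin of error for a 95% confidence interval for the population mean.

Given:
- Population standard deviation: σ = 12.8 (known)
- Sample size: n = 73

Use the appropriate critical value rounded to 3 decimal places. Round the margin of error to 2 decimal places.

The population standard deviation σ is known, so use the z-interval margin of error formula.

For 95% confidence, z* = 1.96 (from standard normal table)

Margin of error formula for z-interval: E = z* × σ/√n

E = 1.96 × 12.8/√73
  = 1.96 × 1.498127
  = 2.9363

Rounded to 2 decimal places:

2.94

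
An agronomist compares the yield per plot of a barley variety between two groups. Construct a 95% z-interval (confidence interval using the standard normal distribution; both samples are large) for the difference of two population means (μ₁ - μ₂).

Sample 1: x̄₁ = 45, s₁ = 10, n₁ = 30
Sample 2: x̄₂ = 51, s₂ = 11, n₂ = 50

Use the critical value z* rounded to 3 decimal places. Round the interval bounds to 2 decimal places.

Both samples are large (n₁ = 30 ≥ 30, n₂ = 50 ≥ 30), so a z-interval for the difference of means applies.

Point estimate: x̄₁ - x̄₂ = 45 - 51 = -6

Standard error: SE = √(s₁²/n₁ + s₂²/n₂)
= √(10²/30 + 11²/50)
= √(3.333333 + 2.420000)
= 2.398611

For 95% confidence, z* = 1.96 (from standard normal table)
Margin of error: E = z* × SE = 1.96 × 2.398611 = 4.7013

Z-interval: (x̄₁ - x̄₂) ± E = -6 ± 4.7013 = (-10.7013, -1.2987)

Rounded to 2 decimal places:

(-10.70, -1.30)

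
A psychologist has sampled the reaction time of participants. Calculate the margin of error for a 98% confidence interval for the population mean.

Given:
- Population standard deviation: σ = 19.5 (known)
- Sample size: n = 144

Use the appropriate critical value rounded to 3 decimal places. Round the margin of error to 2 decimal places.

The population standard deviation σ is known, so use the z-interval margin of error formula.

For 98% confidence, z* = 2.326 (from standard normal table)

Margin of error formula for z-interval: E = z* × σ/√n

E = 2.326 × 19.5/√144
  = 2.326 × 1.625000
  = 3.7797

Rounded to 2 decimal places:

3.78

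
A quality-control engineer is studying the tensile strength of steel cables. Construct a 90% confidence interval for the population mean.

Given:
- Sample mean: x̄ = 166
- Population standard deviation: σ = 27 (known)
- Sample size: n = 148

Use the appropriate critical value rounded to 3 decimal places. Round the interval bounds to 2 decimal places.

The population standard deviation σ is known, so use a z-interval (standard normal critical value).

For 90% confidence, z* = 1.645 (from standard normal table)

Standard error: SE = σ/√n = 27/√148 = 2.219386

Margin of error: E = z* × SE = 1.645 × 2.219386 = 3.6509

Z-interval: x̄ ± E = 166 ± 3.6509 = (162.3491, 169.6509)

Rounded to 2 decimal places:

(162.35, 169.65)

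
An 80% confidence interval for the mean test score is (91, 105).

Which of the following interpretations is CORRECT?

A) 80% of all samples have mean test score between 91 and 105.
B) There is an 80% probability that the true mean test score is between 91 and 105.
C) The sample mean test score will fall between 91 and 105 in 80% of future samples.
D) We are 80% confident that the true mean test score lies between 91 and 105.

A confidence interval represents our confidence in the procedure, not a probability statement about the parameter.

Key concept: If we repeated this sampling process many times and computed an 80% CI each time, about 80% of those intervals would contain the true population parameter.

For this specific interval (91, 105):
- Midpoint (point estimate): 98
- Margin of error: 7

The correct interpretation is the one stating confidence that the true parameter lies in the interval — option D.

D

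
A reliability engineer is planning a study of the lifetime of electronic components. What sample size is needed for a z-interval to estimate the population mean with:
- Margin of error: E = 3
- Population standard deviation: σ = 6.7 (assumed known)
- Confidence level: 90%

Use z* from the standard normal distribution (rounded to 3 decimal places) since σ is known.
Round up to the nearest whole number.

Using z* since population σ is known (z-interval formula).

For 90% confidence, z* = 1.645 (from standard normal table)

Sample size formula for z-interval: n = (z*σ/E)²

n = (1.645 × 6.7 / 3)²
  = (3.673833)²
  = 13.4971

Round up to the nearest whole number: n = 14

14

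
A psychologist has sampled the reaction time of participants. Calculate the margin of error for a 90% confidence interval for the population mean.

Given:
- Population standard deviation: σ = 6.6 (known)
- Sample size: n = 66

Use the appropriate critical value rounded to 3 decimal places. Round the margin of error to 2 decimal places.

The population standard deviation σ is known, so use the z-interval margin of error formula.

For 90% confidence, z* = 1.645 (from standard normal table)

Margin of error formula for z-interval: E = z* × σ/√n

E = 1.645 × 6.6/√66
  = 1.645 × 0.812404
  = 1.3364

Rounded to 2 decimal places:

1.34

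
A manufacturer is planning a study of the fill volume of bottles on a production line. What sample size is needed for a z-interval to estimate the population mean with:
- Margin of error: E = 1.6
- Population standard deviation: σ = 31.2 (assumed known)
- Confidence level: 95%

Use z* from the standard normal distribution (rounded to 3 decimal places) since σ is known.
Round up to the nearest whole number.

Using z* since population σ is known (z-interval formula).

For 95% confidence, z* = 1.96 (from standard normal table)

Sample size formula for z-interval: n = (z*σ/E)²

n = (1.96 × 31.2 / 1.6)²
  = (38.220000)²
  = 1460.7684

Round up to the nearest whole number: n = 1461

1461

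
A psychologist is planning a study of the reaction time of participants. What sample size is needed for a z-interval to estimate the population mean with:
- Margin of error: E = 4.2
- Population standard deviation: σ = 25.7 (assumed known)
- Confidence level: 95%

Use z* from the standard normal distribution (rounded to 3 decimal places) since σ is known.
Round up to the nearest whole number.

Using z* since population σ is known (z-interval formula).

For 95% confidence, z* = 1.96 (from standard normal table)

Sample size formula for z-interval: n = (z*σ/E)²

n = (1.96 × 25.7 / 4.2)²
  = (11.993333)²
  = 143.8400

Round up to the nearest whole number: n = 144

144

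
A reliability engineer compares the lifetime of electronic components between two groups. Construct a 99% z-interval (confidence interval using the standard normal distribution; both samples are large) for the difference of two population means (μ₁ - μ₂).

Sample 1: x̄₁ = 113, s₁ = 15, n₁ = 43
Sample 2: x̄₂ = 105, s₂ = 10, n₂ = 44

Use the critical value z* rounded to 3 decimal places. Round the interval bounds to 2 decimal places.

Both samples are large (n₁ = 43 ≥ 30, n₂ = 44 ≥ 30), so a z-interval for the difference of means applies.

Point estimate: x̄₁ - x̄₂ = 113 - 105 = 8

Standard error: SE = √(s₁²/n₁ + s₂²/n₂)
= √(15²/43 + 10²/44)
= √(5.232558 + 2.272727)
= 2.739578

For 99% confidence, z* = 2.576 (from standard normal table)
Margin of error: E = z* × SE = 2.576 × 2.739578 = 7.0572

Z-interval: (x̄₁ - x̄₂) ± E = 8 ± 7.0572 = (0.9428, 15.0572)

Rounded to 2 decimal places:

(0.94, 15.06)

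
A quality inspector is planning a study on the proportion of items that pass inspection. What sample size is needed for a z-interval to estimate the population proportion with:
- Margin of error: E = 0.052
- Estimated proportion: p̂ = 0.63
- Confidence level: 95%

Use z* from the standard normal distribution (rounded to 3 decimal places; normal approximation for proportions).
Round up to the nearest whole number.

Using z* for proportion z-interval (normal approximation).

For 95% confidence, z* = 1.96 (from standard normal table)

Sample size formula for proportion z-interval: n = z*²p̂(1-p̂)/E²

n = 1.96² × 0.63 × 0.37 / 0.052²
  = 3.8416 × 0.2331 / 0.002704
  = 331.1675

Round up to the nearest whole number: n = 332

332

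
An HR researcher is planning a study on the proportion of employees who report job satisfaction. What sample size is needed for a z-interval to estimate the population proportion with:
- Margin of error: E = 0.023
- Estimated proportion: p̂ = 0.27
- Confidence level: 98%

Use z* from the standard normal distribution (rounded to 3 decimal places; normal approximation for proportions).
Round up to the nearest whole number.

Using z* for proportion z-interval (normal approximation).

For 98% confidence, z* = 2.326 (from standard normal table)

Sample size formula for proportion z-interval: n = z*²p̂(1-p̂)/E²

n = 2.326² × 0.27 × 0.73 / 0.023²
  = 5.410276 × 0.1971 / 0.000529
  = 2015.8136

Round up to the nearest whole number: n = 2016

2016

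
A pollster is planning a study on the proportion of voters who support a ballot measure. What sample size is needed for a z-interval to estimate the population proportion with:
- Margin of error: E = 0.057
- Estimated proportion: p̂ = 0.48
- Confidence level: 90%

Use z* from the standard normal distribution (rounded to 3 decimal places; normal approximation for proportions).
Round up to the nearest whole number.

Using z* for proportion z-interval (normal approximation).

For 90% confidence, z* = 1.645 (from standard normal table)

Sample size formula for proportion z-interval: n = z*²p̂(1-p̂)/E²

n = 1.645² × 0.48 × 0.52 / 0.057²
  = 2.706025 × 0.2496 / 0.003249
  = 207.8867

Round up to the nearest whole number: n = 208

208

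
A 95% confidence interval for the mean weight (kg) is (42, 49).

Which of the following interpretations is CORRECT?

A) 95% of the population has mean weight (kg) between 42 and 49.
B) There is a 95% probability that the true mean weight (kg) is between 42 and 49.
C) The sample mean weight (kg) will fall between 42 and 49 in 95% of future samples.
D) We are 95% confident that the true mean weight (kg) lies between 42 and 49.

A confidence interval represents our confidence in the procedure, not a probability statement about the parameter.

Key concept: If we repeated this sampling process many times and computed a 95% CI each time, about 95% of those intervals would contain the true population parameter.

For this specific interval (42, 49):
- Midpoint (point estimate): 45.5
- Margin of error: 3.5

The correct interpretation is the one stating confidence that the true parameter lies in the interval — option D.

D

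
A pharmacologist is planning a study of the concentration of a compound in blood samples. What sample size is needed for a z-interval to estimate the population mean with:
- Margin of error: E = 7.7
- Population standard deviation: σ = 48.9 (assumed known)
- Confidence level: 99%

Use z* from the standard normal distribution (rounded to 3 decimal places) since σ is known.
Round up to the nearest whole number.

Using z* since population σ is known (z-interval formula).

For 99% confidence, z* = 2.576 (from standard normal table)

Sample size formula for z-interval: n = (z*σ/E)²

n = (2.576 × 48.9 / 7.7)²
  = (16.359273)²
  = 267.6258

Round up to the nearest whole number: n = 268

268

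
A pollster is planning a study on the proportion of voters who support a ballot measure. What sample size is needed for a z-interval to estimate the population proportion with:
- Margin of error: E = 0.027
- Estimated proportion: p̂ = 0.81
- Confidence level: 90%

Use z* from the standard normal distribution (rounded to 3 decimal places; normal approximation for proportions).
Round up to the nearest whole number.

Using z* for proportion z-interval (normal approximation).

For 90% confidence, z* = 1.645 (from standard normal table)

Sample size formula for proportion z-interval: n = z*²p̂(1-p̂)/E²

n = 1.645² × 0.81 × 0.19 / 0.027²
  = 2.706025 × 0.1539 / 0.000729
  = 571.2719

Round up to the nearest whole number: n = 572

572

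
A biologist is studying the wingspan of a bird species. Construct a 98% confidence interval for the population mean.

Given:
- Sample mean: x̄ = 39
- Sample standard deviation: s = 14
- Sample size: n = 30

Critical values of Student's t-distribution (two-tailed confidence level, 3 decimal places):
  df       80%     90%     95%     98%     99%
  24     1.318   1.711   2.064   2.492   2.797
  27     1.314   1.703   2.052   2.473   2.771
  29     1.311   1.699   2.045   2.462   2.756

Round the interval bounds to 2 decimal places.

The population standard deviation σ is unknown (only the sample standard deviation s is given), so use a t-interval with df = n - 1 = 30 - 1 = 29.

For 98% confidence with df = 29, t* = 2.462 (from t-table)

Standard error: SE = s/√n = 14/√30 = 2.556039

Margin of error: E = t* × SE = 2.462 × 2.556039 = 6.2930

T-interval: x̄ ± E = 39 ± 6.2930 = (32.7070, 45.2930)

Rounded to 2 decimal places:

(32.71, 45.29)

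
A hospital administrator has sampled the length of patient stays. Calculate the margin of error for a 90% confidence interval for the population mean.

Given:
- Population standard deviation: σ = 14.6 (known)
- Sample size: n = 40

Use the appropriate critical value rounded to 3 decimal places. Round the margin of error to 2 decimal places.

The population standard deviation σ is known, so use the z-interval margin of error formula.

For 90% confidence, z* = 1.645 (from standard normal table)

Margin of error formula for z-interval: E = z* × σ/√n

E = 1.645 × 14.6/√40
  = 1.645 × 2.308463
  = 3.7974

Rounded to 2 decimal places:

3.80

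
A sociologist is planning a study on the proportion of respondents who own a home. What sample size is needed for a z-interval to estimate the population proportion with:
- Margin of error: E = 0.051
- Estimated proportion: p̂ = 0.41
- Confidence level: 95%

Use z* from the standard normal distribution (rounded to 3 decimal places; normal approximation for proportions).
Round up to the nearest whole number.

Using z* for proportion z-interval (normal approximation).

For 95% confidence, z* = 1.96 (from standard normal table)

Sample size formula for proportion z-interval: n = z*²p̂(1-p̂)/E²

n = 1.96² × 0.41 × 0.59 / 0.051²
  = 3.8416 × 0.2419 / 0.002601
  = 357.2791

Round up to the nearest whole number: n = 358

358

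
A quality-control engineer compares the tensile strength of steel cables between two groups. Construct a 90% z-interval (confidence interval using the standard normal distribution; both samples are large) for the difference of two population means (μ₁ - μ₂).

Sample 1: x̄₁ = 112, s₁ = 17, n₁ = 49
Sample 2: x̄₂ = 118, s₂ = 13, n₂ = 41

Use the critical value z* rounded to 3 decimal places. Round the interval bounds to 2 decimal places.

Both samples are large (n₁ = 49 ≥ 30, n₂ = 41 ≥ 30), so a z-interval for the difference of means applies.

Point estimate: x̄₁ - x̄₂ = 112 - 118 = -6

Standard error: SE = √(s₁²/n₁ + s₂²/n₂)
= √(17²/49 + 13²/41)
= √(5.897959 + 4.121951)
= 3.165424

For 90% confidence, z* = 1.645 (from standard normal table)
Margin of error: E = z* × SE = 1.645 × 3.165424 = 5.2071

Z-interval: (x̄₁ - x̄₂) ± E = -6 ± 5.2071 = (-11.2071, -0.7929)

Rounded to 2 decimal places:

(-11.21, -0.79)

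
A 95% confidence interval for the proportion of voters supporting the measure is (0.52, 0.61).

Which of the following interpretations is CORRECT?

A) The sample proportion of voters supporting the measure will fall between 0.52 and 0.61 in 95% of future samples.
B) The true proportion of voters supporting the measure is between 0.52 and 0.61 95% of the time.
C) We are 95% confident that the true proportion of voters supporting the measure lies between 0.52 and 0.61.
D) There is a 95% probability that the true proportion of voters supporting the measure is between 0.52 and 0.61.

A confidence interval represents our confidence in the procedure, not a probability statement about the parameter.

Key concept: If we repeated this sampling process many times and computed a 95% CI each time, about 95% of those intervals would contain the true population parameter.

For this specific interval (0.52, 0.61):
- Midpoint (point estimate): 0.565
- Margin of error: 0.045

The correct interpretation is the one stating confidence that the true parameter lies in the interval — option C.

C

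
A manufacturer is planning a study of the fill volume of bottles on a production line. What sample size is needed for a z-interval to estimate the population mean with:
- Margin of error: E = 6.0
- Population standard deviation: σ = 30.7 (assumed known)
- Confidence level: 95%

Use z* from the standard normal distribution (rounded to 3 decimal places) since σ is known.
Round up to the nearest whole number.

Using z* since population σ is known (z-interval formula).

For 95% confidence, z* = 1.96 (from standard normal table)

Sample size formula for z-interval: n = (z*σ/E)²

n = (1.96 × 30.7 / 6.0)²
  = (10.028667)²
  = 100.5742

Round up to the nearest whole number: n = 101

101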